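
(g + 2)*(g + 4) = g^2 + 6*g + 8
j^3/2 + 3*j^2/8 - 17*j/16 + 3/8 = (j/2 + 1)*(j - 3/4)*(j - 1/2)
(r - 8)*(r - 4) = r^2 - 12*r + 32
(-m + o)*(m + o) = -m^2 + o^2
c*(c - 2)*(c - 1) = c^3 - 3*c^2 + 2*c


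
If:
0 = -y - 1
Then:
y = -1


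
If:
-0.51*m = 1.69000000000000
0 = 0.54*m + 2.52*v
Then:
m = -3.31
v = 0.71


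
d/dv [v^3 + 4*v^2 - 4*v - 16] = 3*v^2 + 8*v - 4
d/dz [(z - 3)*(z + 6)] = 2*z + 3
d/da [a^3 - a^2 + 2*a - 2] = 3*a^2 - 2*a + 2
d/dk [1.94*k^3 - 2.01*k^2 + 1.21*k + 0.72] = 5.82*k^2 - 4.02*k + 1.21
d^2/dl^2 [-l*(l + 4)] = -2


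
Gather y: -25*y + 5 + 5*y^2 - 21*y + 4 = 5*y^2 - 46*y + 9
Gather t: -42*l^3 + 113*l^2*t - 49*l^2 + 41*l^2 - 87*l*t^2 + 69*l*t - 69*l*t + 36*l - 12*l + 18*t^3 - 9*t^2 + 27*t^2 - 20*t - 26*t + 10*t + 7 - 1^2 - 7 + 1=-42*l^3 - 8*l^2 + 24*l + 18*t^3 + t^2*(18 - 87*l) + t*(113*l^2 - 36)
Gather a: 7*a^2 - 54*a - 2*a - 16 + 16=7*a^2 - 56*a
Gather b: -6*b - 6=-6*b - 6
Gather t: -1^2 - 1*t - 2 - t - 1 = -2*t - 4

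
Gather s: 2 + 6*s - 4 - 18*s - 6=-12*s - 8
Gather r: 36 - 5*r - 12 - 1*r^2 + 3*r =-r^2 - 2*r + 24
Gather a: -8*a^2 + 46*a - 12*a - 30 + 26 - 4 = -8*a^2 + 34*a - 8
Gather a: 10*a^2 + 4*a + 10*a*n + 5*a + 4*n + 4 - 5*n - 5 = 10*a^2 + a*(10*n + 9) - n - 1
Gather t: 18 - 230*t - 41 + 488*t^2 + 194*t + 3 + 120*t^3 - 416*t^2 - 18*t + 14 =120*t^3 + 72*t^2 - 54*t - 6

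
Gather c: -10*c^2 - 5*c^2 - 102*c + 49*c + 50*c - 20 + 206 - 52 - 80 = -15*c^2 - 3*c + 54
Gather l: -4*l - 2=-4*l - 2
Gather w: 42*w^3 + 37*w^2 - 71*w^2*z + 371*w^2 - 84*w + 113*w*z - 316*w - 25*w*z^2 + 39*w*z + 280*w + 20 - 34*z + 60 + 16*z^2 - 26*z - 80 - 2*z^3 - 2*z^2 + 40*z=42*w^3 + w^2*(408 - 71*z) + w*(-25*z^2 + 152*z - 120) - 2*z^3 + 14*z^2 - 20*z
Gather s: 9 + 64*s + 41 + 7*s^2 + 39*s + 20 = 7*s^2 + 103*s + 70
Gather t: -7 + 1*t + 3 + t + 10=2*t + 6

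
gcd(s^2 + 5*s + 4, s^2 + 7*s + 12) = s + 4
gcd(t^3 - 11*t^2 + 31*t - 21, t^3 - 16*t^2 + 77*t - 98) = t - 7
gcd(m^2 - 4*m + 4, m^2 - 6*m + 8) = m - 2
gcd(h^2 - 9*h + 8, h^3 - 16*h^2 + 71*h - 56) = h^2 - 9*h + 8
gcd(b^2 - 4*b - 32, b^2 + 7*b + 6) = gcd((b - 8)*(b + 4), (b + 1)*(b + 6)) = 1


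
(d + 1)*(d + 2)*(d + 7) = d^3 + 10*d^2 + 23*d + 14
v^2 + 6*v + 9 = (v + 3)^2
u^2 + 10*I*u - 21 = (u + 3*I)*(u + 7*I)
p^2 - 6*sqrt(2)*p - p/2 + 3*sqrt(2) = (p - 1/2)*(p - 6*sqrt(2))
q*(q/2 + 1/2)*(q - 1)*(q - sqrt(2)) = q^4/2 - sqrt(2)*q^3/2 - q^2/2 + sqrt(2)*q/2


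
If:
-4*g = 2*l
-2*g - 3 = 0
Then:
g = -3/2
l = 3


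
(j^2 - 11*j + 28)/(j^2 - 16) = (j - 7)/(j + 4)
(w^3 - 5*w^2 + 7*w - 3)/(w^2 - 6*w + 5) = (w^2 - 4*w + 3)/(w - 5)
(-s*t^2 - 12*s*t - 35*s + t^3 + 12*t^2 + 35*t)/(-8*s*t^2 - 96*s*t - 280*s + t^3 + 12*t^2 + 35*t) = (s - t)/(8*s - t)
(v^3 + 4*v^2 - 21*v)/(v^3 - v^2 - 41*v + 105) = v/(v - 5)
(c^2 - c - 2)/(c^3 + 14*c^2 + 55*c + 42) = (c - 2)/(c^2 + 13*c + 42)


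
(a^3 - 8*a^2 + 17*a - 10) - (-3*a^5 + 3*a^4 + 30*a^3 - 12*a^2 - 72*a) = 3*a^5 - 3*a^4 - 29*a^3 + 4*a^2 + 89*a - 10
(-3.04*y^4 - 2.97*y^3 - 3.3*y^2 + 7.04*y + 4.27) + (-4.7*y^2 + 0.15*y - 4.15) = -3.04*y^4 - 2.97*y^3 - 8.0*y^2 + 7.19*y + 0.119999999999999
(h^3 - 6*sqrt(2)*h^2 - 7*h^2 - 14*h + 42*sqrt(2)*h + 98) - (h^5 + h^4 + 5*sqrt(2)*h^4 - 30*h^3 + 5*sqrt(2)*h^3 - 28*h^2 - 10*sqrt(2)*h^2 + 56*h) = -h^5 - 5*sqrt(2)*h^4 - h^4 - 5*sqrt(2)*h^3 + 31*h^3 + 4*sqrt(2)*h^2 + 21*h^2 - 70*h + 42*sqrt(2)*h + 98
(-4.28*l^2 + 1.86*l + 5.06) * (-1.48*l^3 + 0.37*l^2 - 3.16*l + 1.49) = 6.3344*l^5 - 4.3364*l^4 + 6.7242*l^3 - 10.3826*l^2 - 13.2182*l + 7.5394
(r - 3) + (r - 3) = 2*r - 6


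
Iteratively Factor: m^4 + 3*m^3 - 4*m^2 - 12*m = (m)*(m^3 + 3*m^2 - 4*m - 12) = m*(m + 2)*(m^2 + m - 6) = m*(m - 2)*(m + 2)*(m + 3)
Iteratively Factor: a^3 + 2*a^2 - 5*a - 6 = (a - 2)*(a^2 + 4*a + 3) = (a - 2)*(a + 3)*(a + 1)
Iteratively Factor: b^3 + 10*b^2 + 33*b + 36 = (b + 3)*(b^2 + 7*b + 12) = (b + 3)^2*(b + 4)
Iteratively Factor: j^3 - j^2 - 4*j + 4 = (j - 1)*(j^2 - 4) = (j - 1)*(j + 2)*(j - 2)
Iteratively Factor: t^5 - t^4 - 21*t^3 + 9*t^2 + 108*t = (t + 3)*(t^4 - 4*t^3 - 9*t^2 + 36*t) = (t - 4)*(t + 3)*(t^3 - 9*t) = (t - 4)*(t - 3)*(t + 3)*(t^2 + 3*t) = t*(t - 4)*(t - 3)*(t + 3)*(t + 3)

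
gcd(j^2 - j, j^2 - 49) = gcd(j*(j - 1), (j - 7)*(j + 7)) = 1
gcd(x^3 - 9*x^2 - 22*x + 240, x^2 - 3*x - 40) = x^2 - 3*x - 40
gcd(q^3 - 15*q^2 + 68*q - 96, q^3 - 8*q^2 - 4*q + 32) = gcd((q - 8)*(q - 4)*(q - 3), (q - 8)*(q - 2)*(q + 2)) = q - 8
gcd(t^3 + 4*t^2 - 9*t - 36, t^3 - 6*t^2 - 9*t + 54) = t^2 - 9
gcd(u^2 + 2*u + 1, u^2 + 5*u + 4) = u + 1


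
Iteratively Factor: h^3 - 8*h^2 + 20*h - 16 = (h - 2)*(h^2 - 6*h + 8) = (h - 2)^2*(h - 4)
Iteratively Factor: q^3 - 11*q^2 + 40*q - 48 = (q - 3)*(q^2 - 8*q + 16) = (q - 4)*(q - 3)*(q - 4)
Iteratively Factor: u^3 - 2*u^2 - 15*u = (u)*(u^2 - 2*u - 15) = u*(u - 5)*(u + 3)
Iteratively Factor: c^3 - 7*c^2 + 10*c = (c - 5)*(c^2 - 2*c) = c*(c - 5)*(c - 2)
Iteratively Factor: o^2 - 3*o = (o)*(o - 3)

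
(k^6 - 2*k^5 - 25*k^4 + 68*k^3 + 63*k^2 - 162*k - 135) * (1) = k^6 - 2*k^5 - 25*k^4 + 68*k^3 + 63*k^2 - 162*k - 135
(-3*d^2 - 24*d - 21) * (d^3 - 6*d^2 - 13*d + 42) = -3*d^5 - 6*d^4 + 162*d^3 + 312*d^2 - 735*d - 882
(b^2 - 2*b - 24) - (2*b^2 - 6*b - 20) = -b^2 + 4*b - 4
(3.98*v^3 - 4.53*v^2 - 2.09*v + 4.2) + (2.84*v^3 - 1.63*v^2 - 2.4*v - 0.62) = 6.82*v^3 - 6.16*v^2 - 4.49*v + 3.58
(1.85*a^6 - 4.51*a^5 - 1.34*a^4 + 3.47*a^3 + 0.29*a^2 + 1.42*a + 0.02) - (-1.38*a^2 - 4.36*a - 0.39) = 1.85*a^6 - 4.51*a^5 - 1.34*a^4 + 3.47*a^3 + 1.67*a^2 + 5.78*a + 0.41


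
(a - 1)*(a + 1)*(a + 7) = a^3 + 7*a^2 - a - 7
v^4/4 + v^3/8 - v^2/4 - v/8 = v*(v/2 + 1/4)*(v/2 + 1/2)*(v - 1)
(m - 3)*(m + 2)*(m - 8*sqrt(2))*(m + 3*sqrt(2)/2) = m^4 - 13*sqrt(2)*m^3/2 - m^3 - 30*m^2 + 13*sqrt(2)*m^2/2 + 24*m + 39*sqrt(2)*m + 144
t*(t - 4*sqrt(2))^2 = t^3 - 8*sqrt(2)*t^2 + 32*t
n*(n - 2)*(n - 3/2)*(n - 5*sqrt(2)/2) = n^4 - 5*sqrt(2)*n^3/2 - 7*n^3/2 + 3*n^2 + 35*sqrt(2)*n^2/4 - 15*sqrt(2)*n/2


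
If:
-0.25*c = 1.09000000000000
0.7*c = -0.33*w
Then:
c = -4.36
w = 9.25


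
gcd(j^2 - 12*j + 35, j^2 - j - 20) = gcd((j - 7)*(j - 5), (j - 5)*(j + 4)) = j - 5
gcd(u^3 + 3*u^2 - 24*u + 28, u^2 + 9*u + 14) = u + 7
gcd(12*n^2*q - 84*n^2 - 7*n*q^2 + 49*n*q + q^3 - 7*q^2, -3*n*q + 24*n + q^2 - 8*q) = -3*n + q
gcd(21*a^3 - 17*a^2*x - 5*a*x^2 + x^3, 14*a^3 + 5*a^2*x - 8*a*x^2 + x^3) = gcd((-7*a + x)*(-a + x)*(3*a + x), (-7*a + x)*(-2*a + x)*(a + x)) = -7*a + x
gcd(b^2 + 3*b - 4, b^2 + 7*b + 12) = b + 4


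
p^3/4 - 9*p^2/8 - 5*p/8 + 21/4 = (p/4 + 1/2)*(p - 7/2)*(p - 3)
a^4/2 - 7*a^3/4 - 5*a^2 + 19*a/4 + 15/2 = (a/2 + 1/2)*(a - 5)*(a - 3/2)*(a + 2)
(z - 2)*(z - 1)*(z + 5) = z^3 + 2*z^2 - 13*z + 10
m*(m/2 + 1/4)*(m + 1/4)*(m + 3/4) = m^4/2 + 3*m^3/4 + 11*m^2/32 + 3*m/64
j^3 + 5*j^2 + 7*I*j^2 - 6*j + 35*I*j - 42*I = (j - 1)*(j + 6)*(j + 7*I)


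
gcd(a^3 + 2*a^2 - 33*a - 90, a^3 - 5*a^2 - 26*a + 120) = a^2 - a - 30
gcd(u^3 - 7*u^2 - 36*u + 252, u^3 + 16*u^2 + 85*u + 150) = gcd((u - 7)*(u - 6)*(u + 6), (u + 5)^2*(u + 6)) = u + 6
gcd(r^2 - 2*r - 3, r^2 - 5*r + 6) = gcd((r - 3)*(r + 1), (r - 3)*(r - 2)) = r - 3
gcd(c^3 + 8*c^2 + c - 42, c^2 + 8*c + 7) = c + 7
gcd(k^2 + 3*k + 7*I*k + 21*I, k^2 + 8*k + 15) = k + 3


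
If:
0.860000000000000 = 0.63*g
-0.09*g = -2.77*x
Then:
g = 1.37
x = 0.04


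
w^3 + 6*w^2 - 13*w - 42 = (w - 3)*(w + 2)*(w + 7)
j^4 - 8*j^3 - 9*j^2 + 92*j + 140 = (j - 7)*(j - 5)*(j + 2)^2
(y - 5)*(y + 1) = y^2 - 4*y - 5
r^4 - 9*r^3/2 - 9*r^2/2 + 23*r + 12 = (r - 4)*(r - 3)*(r + 1/2)*(r + 2)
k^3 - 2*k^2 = k^2*(k - 2)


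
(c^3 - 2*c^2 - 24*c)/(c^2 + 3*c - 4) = c*(c - 6)/(c - 1)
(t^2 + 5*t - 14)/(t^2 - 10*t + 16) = (t + 7)/(t - 8)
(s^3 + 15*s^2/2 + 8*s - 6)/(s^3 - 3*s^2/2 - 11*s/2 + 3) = (s + 6)/(s - 3)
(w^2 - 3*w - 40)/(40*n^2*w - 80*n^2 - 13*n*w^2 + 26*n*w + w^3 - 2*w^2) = (w^2 - 3*w - 40)/(40*n^2*w - 80*n^2 - 13*n*w^2 + 26*n*w + w^3 - 2*w^2)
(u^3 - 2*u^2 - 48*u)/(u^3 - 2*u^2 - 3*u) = (-u^2 + 2*u + 48)/(-u^2 + 2*u + 3)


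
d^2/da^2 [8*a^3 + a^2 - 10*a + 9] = 48*a + 2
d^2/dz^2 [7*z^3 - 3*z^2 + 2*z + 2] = 42*z - 6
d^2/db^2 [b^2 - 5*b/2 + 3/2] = 2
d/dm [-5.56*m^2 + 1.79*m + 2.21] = 1.79 - 11.12*m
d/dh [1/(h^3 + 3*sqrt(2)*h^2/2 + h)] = 4*(-3*h^2 - 3*sqrt(2)*h - 1)/(h^2*(2*h^2 + 3*sqrt(2)*h + 2)^2)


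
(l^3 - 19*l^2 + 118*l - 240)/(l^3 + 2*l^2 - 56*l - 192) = (l^2 - 11*l + 30)/(l^2 + 10*l + 24)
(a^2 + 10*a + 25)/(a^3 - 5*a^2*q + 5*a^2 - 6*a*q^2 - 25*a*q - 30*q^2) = (-a - 5)/(-a^2 + 5*a*q + 6*q^2)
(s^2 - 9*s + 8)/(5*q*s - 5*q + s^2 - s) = (s - 8)/(5*q + s)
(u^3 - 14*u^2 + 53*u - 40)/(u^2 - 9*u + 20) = (u^2 - 9*u + 8)/(u - 4)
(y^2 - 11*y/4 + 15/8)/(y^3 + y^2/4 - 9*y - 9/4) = (8*y^2 - 22*y + 15)/(2*(4*y^3 + y^2 - 36*y - 9))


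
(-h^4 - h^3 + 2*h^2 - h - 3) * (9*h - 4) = -9*h^5 - 5*h^4 + 22*h^3 - 17*h^2 - 23*h + 12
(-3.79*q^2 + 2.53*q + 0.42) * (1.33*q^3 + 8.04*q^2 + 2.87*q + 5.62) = -5.0407*q^5 - 27.1067*q^4 + 10.0225*q^3 - 10.6619*q^2 + 15.424*q + 2.3604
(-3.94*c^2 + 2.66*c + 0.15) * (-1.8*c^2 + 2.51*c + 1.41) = 7.092*c^4 - 14.6774*c^3 + 0.8512*c^2 + 4.1271*c + 0.2115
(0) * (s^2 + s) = 0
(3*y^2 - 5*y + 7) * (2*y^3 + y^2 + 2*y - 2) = 6*y^5 - 7*y^4 + 15*y^3 - 9*y^2 + 24*y - 14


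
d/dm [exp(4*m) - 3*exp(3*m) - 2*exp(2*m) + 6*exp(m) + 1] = (4*exp(3*m) - 9*exp(2*m) - 4*exp(m) + 6)*exp(m)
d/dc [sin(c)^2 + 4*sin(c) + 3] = 2*(sin(c) + 2)*cos(c)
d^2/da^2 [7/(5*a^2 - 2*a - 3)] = 14*(25*a^2 - 10*a - 4*(5*a - 1)^2 - 15)/(-5*a^2 + 2*a + 3)^3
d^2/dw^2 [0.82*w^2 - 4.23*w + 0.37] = 1.64000000000000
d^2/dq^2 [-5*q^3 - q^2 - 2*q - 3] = -30*q - 2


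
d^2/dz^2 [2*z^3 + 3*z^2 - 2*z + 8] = 12*z + 6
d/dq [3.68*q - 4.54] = 3.68000000000000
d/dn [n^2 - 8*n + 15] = 2*n - 8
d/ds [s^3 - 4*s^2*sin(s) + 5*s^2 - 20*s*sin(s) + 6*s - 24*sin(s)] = -4*s^2*cos(s) + 3*s^2 - 8*s*sin(s) - 20*s*cos(s) + 10*s - 20*sin(s) - 24*cos(s) + 6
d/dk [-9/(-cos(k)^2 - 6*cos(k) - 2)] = 18*(cos(k) + 3)*sin(k)/(cos(k)^2 + 6*cos(k) + 2)^2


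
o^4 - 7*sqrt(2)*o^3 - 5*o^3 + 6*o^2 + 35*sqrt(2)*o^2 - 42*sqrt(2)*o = o*(o - 3)*(o - 2)*(o - 7*sqrt(2))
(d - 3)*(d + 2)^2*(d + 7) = d^4 + 8*d^3 - d^2 - 68*d - 84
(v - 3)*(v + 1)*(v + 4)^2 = v^4 + 6*v^3 - 3*v^2 - 56*v - 48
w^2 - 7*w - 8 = (w - 8)*(w + 1)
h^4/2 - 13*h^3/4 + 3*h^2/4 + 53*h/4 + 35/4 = (h/2 + 1/2)*(h - 5)*(h - 7/2)*(h + 1)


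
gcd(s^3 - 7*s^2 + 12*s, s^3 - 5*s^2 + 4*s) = s^2 - 4*s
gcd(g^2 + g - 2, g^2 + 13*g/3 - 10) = 1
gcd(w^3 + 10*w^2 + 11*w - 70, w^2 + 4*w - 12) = w - 2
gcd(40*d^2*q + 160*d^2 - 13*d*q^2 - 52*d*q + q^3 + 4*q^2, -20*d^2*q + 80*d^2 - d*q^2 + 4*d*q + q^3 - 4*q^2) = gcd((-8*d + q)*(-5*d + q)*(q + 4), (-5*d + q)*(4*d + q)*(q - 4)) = -5*d + q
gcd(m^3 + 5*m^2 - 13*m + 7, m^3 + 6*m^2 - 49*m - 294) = m + 7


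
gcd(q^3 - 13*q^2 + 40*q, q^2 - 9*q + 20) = q - 5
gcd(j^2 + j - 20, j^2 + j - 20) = j^2 + j - 20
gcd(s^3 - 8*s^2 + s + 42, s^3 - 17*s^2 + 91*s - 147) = s^2 - 10*s + 21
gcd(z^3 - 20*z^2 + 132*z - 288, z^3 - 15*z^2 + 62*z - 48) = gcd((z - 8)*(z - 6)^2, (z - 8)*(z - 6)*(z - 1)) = z^2 - 14*z + 48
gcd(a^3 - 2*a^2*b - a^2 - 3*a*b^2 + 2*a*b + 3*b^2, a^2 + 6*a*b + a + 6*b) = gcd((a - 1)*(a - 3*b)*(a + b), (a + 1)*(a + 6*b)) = 1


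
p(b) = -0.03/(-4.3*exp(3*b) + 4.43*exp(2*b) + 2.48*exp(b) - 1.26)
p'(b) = -0.03*(12.9*exp(3*b) - 8.86*exp(2*b) - 2.48*exp(b))/(-4.3*exp(3*b) + 4.43*exp(2*b) + 2.48*exp(b) - 1.26)^2 = (-0.387*exp(2*b) + 0.2658*exp(b) + 0.0744)*exp(b)/(4.3*exp(3*b) - 4.43*exp(2*b) - 2.48*exp(b) + 1.26)^2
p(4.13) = 0.00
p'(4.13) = -0.00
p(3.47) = 0.00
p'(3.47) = -0.00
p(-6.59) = 0.02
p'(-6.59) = 0.00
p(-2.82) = 0.03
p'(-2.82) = 0.00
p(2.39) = 0.00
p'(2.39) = -0.00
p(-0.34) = -0.03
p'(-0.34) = 0.03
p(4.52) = 0.00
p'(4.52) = -0.00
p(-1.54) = 0.05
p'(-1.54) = 0.08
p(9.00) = 0.00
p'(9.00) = 0.00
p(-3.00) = 0.03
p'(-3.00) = 0.00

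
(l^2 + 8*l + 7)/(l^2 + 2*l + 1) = (l + 7)/(l + 1)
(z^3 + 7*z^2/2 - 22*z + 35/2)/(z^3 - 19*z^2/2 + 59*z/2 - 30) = (z^2 + 6*z - 7)/(z^2 - 7*z + 12)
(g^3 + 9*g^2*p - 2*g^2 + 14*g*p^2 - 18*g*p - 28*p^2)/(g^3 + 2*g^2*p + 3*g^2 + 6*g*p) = (g^2 + 7*g*p - 2*g - 14*p)/(g*(g + 3))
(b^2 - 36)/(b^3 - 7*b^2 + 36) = (b + 6)/(b^2 - b - 6)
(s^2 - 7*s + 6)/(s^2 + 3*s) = (s^2 - 7*s + 6)/(s*(s + 3))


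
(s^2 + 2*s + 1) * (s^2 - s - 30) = s^4 + s^3 - 31*s^2 - 61*s - 30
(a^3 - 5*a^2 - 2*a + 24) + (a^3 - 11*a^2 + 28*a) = 2*a^3 - 16*a^2 + 26*a + 24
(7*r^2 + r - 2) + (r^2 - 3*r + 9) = 8*r^2 - 2*r + 7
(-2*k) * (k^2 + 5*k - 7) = -2*k^3 - 10*k^2 + 14*k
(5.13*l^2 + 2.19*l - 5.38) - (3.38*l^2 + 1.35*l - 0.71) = 1.75*l^2 + 0.84*l - 4.67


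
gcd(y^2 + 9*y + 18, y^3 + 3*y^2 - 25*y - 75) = y + 3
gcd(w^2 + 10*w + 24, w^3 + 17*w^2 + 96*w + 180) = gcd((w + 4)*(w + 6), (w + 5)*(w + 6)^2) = w + 6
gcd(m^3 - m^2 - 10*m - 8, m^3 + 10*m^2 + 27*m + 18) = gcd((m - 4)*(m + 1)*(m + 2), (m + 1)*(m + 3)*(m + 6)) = m + 1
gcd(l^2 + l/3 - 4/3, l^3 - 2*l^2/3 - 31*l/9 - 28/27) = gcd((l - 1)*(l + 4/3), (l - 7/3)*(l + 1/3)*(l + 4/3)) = l + 4/3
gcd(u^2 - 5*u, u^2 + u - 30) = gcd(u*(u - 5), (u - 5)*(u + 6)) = u - 5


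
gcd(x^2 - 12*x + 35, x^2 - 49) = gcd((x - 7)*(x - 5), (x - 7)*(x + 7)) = x - 7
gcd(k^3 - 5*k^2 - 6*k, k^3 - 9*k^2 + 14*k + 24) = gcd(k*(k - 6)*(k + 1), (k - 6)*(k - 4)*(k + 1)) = k^2 - 5*k - 6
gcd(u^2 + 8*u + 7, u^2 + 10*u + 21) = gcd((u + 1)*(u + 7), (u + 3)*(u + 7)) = u + 7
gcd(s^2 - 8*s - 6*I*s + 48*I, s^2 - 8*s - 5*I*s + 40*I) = s - 8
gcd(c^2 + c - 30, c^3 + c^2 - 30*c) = c^2 + c - 30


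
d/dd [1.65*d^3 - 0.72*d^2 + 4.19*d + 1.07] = 4.95*d^2 - 1.44*d + 4.19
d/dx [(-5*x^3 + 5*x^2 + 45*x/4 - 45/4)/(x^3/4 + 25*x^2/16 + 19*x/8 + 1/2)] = 20*(-116*x^4 - 376*x^3 - 61*x^2 + 514*x + 414)/(16*x^6 + 200*x^5 + 929*x^4 + 1964*x^3 + 1844*x^2 + 608*x + 64)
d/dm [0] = 0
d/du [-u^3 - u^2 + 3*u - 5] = -3*u^2 - 2*u + 3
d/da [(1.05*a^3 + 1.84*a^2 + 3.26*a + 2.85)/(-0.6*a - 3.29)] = (-1.26*a^3 - 11.4675*a^2 - 12.1072*a - 9.0154)/(0.36*a^2 + 3.948*a + 10.8241)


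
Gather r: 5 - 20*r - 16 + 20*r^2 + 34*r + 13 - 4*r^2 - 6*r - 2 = 16*r^2 + 8*r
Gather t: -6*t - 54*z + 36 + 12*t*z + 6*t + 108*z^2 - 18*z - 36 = 12*t*z + 108*z^2 - 72*z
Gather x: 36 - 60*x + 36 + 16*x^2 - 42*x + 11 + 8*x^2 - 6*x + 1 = 24*x^2 - 108*x + 84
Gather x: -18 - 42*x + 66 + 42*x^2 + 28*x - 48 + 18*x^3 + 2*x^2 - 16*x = 18*x^3 + 44*x^2 - 30*x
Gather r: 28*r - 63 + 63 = 28*r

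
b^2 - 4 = (b - 2)*(b + 2)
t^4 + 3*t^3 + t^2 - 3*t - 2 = (t - 1)*(t + 1)^2*(t + 2)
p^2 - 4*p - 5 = (p - 5)*(p + 1)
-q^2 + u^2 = (-q + u)*(q + u)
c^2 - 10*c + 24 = (c - 6)*(c - 4)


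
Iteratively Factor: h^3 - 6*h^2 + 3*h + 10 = (h - 2)*(h^2 - 4*h - 5) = (h - 2)*(h + 1)*(h - 5)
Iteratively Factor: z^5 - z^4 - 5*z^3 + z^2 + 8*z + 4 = (z - 2)*(z^4 + z^3 - 3*z^2 - 5*z - 2) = (z - 2)*(z + 1)*(z^3 - 3*z - 2) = (z - 2)*(z + 1)^2*(z^2 - z - 2) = (z - 2)*(z + 1)^3*(z - 2)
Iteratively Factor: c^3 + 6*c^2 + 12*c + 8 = (c + 2)*(c^2 + 4*c + 4) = (c + 2)^2*(c + 2)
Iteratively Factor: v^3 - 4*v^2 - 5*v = (v)*(v^2 - 4*v - 5) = v*(v + 1)*(v - 5)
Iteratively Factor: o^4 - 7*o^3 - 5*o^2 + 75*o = (o + 3)*(o^3 - 10*o^2 + 25*o) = o*(o + 3)*(o^2 - 10*o + 25) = o*(o - 5)*(o + 3)*(o - 5)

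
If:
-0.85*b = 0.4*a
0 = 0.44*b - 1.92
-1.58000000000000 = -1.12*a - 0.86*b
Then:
No Solution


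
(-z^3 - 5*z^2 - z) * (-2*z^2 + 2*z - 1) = 2*z^5 + 8*z^4 - 7*z^3 + 3*z^2 + z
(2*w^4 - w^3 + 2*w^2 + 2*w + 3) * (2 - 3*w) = -6*w^5 + 7*w^4 - 8*w^3 - 2*w^2 - 5*w + 6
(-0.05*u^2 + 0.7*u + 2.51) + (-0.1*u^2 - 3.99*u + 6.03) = -0.15*u^2 - 3.29*u + 8.54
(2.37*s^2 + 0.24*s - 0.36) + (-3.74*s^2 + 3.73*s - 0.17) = -1.37*s^2 + 3.97*s - 0.53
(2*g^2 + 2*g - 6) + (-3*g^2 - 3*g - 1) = -g^2 - g - 7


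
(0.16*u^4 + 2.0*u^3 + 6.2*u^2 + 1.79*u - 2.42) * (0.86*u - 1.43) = 0.1376*u^5 + 1.4912*u^4 + 2.472*u^3 - 7.3266*u^2 - 4.6409*u + 3.4606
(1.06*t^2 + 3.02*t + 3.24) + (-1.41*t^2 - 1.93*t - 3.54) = -0.35*t^2 + 1.09*t - 0.3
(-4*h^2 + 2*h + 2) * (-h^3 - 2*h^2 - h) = 4*h^5 + 6*h^4 - 2*h^3 - 6*h^2 - 2*h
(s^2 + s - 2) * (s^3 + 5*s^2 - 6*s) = s^5 + 6*s^4 - 3*s^3 - 16*s^2 + 12*s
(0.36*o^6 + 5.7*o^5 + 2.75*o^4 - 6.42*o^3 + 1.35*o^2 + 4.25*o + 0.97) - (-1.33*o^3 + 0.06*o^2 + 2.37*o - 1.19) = 0.36*o^6 + 5.7*o^5 + 2.75*o^4 - 5.09*o^3 + 1.29*o^2 + 1.88*o + 2.16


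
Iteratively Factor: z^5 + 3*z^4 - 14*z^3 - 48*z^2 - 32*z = (z - 4)*(z^4 + 7*z^3 + 14*z^2 + 8*z) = (z - 4)*(z + 1)*(z^3 + 6*z^2 + 8*z) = (z - 4)*(z + 1)*(z + 4)*(z^2 + 2*z) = z*(z - 4)*(z + 1)*(z + 4)*(z + 2)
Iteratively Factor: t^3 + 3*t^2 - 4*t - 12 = (t - 2)*(t^2 + 5*t + 6) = (t - 2)*(t + 3)*(t + 2)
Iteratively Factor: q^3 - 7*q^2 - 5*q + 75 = (q - 5)*(q^2 - 2*q - 15) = (q - 5)*(q + 3)*(q - 5)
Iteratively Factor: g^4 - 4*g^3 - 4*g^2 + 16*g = (g)*(g^3 - 4*g^2 - 4*g + 16) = g*(g + 2)*(g^2 - 6*g + 8) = g*(g - 4)*(g + 2)*(g - 2)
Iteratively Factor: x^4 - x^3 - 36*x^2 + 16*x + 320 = (x + 4)*(x^3 - 5*x^2 - 16*x + 80) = (x + 4)^2*(x^2 - 9*x + 20) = (x - 4)*(x + 4)^2*(x - 5)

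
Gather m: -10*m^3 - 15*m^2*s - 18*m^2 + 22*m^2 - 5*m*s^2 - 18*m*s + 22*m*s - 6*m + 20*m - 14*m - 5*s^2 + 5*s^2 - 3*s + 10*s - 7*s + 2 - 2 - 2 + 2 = -10*m^3 + m^2*(4 - 15*s) + m*(-5*s^2 + 4*s)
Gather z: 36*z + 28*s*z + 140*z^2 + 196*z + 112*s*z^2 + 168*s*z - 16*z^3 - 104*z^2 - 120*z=-16*z^3 + z^2*(112*s + 36) + z*(196*s + 112)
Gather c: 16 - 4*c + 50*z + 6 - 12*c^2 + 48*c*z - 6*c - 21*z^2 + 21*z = -12*c^2 + c*(48*z - 10) - 21*z^2 + 71*z + 22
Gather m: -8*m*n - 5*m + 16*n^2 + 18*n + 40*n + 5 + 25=m*(-8*n - 5) + 16*n^2 + 58*n + 30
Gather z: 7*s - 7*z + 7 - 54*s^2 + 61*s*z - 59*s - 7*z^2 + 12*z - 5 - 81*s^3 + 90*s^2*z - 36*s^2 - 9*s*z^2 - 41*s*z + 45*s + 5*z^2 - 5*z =-81*s^3 - 90*s^2 - 7*s + z^2*(-9*s - 2) + z*(90*s^2 + 20*s) + 2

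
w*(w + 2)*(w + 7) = w^3 + 9*w^2 + 14*w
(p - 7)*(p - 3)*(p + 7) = p^3 - 3*p^2 - 49*p + 147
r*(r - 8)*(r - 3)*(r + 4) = r^4 - 7*r^3 - 20*r^2 + 96*r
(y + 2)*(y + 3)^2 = y^3 + 8*y^2 + 21*y + 18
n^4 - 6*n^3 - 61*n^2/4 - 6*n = n*(n - 8)*(n + 1/2)*(n + 3/2)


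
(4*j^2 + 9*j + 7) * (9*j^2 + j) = 36*j^4 + 85*j^3 + 72*j^2 + 7*j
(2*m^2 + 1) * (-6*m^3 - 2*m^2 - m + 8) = -12*m^5 - 4*m^4 - 8*m^3 + 14*m^2 - m + 8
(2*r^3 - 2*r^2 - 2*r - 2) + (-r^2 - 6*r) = 2*r^3 - 3*r^2 - 8*r - 2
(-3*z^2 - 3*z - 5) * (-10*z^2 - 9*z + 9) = 30*z^4 + 57*z^3 + 50*z^2 + 18*z - 45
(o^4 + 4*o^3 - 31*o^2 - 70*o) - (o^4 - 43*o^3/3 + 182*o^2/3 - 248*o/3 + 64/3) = 55*o^3/3 - 275*o^2/3 + 38*o/3 - 64/3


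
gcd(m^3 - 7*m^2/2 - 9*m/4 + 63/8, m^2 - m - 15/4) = m + 3/2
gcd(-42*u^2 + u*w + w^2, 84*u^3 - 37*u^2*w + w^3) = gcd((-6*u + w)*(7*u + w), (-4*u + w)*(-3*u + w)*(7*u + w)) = 7*u + w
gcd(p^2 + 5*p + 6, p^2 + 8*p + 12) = p + 2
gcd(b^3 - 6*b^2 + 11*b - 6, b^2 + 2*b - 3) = b - 1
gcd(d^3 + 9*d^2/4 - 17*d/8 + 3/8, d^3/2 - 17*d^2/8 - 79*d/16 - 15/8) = 1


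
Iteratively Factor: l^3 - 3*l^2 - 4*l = (l + 1)*(l^2 - 4*l) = l*(l + 1)*(l - 4)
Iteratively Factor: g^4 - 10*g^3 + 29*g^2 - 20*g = (g - 1)*(g^3 - 9*g^2 + 20*g) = g*(g - 1)*(g^2 - 9*g + 20) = g*(g - 5)*(g - 1)*(g - 4)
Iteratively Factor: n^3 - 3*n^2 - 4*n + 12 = (n + 2)*(n^2 - 5*n + 6) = (n - 3)*(n + 2)*(n - 2)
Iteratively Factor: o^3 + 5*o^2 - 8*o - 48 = (o + 4)*(o^2 + o - 12) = (o - 3)*(o + 4)*(o + 4)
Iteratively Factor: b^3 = (b)*(b^2) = b^2*(b)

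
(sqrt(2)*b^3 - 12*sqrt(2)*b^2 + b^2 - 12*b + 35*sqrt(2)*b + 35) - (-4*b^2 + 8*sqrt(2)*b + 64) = sqrt(2)*b^3 - 12*sqrt(2)*b^2 + 5*b^2 - 12*b + 27*sqrt(2)*b - 29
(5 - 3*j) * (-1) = 3*j - 5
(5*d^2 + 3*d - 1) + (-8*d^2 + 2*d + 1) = -3*d^2 + 5*d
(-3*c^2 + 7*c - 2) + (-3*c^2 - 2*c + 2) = -6*c^2 + 5*c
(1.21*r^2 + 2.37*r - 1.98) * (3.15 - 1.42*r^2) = -1.7182*r^4 - 3.3654*r^3 + 6.6231*r^2 + 7.4655*r - 6.237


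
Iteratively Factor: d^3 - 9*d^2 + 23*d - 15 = (d - 5)*(d^2 - 4*d + 3) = (d - 5)*(d - 1)*(d - 3)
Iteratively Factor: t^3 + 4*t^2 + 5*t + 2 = (t + 1)*(t^2 + 3*t + 2) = (t + 1)^2*(t + 2)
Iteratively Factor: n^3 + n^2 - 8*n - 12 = (n + 2)*(n^2 - n - 6) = (n + 2)^2*(n - 3)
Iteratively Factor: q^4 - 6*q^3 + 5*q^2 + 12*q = (q)*(q^3 - 6*q^2 + 5*q + 12) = q*(q - 4)*(q^2 - 2*q - 3) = q*(q - 4)*(q + 1)*(q - 3)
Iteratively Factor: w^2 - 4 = (w + 2)*(w - 2)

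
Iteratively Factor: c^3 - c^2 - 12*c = (c - 4)*(c^2 + 3*c) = (c - 4)*(c + 3)*(c)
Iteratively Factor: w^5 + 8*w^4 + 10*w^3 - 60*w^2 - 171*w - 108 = (w + 3)*(w^4 + 5*w^3 - 5*w^2 - 45*w - 36) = (w + 3)^2*(w^3 + 2*w^2 - 11*w - 12) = (w + 1)*(w + 3)^2*(w^2 + w - 12) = (w - 3)*(w + 1)*(w + 3)^2*(w + 4)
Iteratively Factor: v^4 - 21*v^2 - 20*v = (v + 4)*(v^3 - 4*v^2 - 5*v) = (v + 1)*(v + 4)*(v^2 - 5*v) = (v - 5)*(v + 1)*(v + 4)*(v)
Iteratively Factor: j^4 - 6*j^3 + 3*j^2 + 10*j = (j - 2)*(j^3 - 4*j^2 - 5*j) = (j - 5)*(j - 2)*(j^2 + j) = j*(j - 5)*(j - 2)*(j + 1)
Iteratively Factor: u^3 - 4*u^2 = (u)*(u^2 - 4*u) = u^2*(u - 4)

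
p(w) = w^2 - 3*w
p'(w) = 2*w - 3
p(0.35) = -0.93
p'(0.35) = -2.30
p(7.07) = 28.77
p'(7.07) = 11.14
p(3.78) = 2.95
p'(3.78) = 4.56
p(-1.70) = 7.99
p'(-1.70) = -6.40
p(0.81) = -1.77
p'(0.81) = -1.38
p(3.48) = 1.67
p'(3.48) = 3.96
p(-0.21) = 0.67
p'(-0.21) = -3.42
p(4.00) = 4.00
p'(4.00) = 5.00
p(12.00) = 108.00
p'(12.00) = 21.00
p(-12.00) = 180.00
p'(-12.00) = -27.00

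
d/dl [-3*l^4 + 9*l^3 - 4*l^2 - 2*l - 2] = -12*l^3 + 27*l^2 - 8*l - 2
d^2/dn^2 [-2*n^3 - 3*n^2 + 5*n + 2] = -12*n - 6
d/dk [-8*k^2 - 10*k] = -16*k - 10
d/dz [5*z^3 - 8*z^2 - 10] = z*(15*z - 16)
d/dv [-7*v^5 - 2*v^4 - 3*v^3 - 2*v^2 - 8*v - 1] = -35*v^4 - 8*v^3 - 9*v^2 - 4*v - 8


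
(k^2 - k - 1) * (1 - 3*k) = -3*k^3 + 4*k^2 + 2*k - 1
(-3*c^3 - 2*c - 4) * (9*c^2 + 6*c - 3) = -27*c^5 - 18*c^4 - 9*c^3 - 48*c^2 - 18*c + 12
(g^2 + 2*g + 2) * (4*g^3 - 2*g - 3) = 4*g^5 + 8*g^4 + 6*g^3 - 7*g^2 - 10*g - 6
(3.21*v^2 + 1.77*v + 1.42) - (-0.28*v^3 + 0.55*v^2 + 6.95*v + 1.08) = 0.28*v^3 + 2.66*v^2 - 5.18*v + 0.34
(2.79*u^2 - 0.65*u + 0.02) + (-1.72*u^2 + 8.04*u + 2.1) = 1.07*u^2 + 7.39*u + 2.12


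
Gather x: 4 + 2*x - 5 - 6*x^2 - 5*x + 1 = -6*x^2 - 3*x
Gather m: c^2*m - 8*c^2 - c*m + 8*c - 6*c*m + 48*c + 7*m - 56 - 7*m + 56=-8*c^2 + 56*c + m*(c^2 - 7*c)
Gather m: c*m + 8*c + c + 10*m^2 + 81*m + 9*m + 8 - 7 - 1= 9*c + 10*m^2 + m*(c + 90)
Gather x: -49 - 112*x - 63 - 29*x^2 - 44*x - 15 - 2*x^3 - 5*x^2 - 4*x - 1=-2*x^3 - 34*x^2 - 160*x - 128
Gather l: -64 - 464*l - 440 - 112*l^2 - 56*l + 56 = -112*l^2 - 520*l - 448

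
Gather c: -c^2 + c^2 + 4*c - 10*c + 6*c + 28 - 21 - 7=0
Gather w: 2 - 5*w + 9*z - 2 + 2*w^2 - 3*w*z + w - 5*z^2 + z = 2*w^2 + w*(-3*z - 4) - 5*z^2 + 10*z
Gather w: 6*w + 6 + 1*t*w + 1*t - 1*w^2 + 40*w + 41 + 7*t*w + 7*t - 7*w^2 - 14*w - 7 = 8*t - 8*w^2 + w*(8*t + 32) + 40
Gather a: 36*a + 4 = 36*a + 4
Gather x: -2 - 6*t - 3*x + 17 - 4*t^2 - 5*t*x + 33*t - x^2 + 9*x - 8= -4*t^2 + 27*t - x^2 + x*(6 - 5*t) + 7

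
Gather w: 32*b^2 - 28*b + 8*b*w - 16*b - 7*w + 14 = 32*b^2 - 44*b + w*(8*b - 7) + 14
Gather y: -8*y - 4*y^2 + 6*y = -4*y^2 - 2*y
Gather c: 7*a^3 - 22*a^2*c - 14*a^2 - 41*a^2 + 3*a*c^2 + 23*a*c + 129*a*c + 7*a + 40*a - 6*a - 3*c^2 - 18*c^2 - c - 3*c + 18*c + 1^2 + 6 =7*a^3 - 55*a^2 + 41*a + c^2*(3*a - 21) + c*(-22*a^2 + 152*a + 14) + 7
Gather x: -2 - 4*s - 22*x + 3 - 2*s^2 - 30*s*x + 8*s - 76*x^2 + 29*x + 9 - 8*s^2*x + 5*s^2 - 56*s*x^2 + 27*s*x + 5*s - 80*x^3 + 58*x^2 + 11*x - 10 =3*s^2 + 9*s - 80*x^3 + x^2*(-56*s - 18) + x*(-8*s^2 - 3*s + 18)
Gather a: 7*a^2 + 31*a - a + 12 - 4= 7*a^2 + 30*a + 8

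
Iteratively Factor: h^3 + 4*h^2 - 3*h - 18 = (h + 3)*(h^2 + h - 6) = (h + 3)^2*(h - 2)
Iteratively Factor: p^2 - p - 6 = (p - 3)*(p + 2)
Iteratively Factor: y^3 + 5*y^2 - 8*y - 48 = (y + 4)*(y^2 + y - 12) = (y + 4)^2*(y - 3)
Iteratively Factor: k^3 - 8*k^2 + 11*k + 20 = (k - 5)*(k^2 - 3*k - 4) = (k - 5)*(k + 1)*(k - 4)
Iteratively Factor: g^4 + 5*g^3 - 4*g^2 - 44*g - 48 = (g + 4)*(g^3 + g^2 - 8*g - 12) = (g + 2)*(g + 4)*(g^2 - g - 6) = (g + 2)^2*(g + 4)*(g - 3)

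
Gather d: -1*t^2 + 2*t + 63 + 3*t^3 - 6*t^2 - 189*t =3*t^3 - 7*t^2 - 187*t + 63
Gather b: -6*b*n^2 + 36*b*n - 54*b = b*(-6*n^2 + 36*n - 54)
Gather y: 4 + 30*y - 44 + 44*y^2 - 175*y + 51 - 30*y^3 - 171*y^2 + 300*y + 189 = -30*y^3 - 127*y^2 + 155*y + 200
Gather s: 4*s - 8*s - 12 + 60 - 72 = -4*s - 24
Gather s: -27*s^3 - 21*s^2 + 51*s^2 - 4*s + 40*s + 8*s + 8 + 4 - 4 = -27*s^3 + 30*s^2 + 44*s + 8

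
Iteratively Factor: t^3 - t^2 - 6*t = (t)*(t^2 - t - 6) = t*(t - 3)*(t + 2)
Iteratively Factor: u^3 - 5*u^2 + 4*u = (u - 4)*(u^2 - u) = (u - 4)*(u - 1)*(u)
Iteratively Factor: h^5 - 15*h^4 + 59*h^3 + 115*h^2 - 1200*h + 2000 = (h - 5)*(h^4 - 10*h^3 + 9*h^2 + 160*h - 400) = (h - 5)*(h + 4)*(h^3 - 14*h^2 + 65*h - 100) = (h - 5)^2*(h + 4)*(h^2 - 9*h + 20) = (h - 5)^2*(h - 4)*(h + 4)*(h - 5)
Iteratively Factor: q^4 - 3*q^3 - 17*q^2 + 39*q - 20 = (q - 5)*(q^3 + 2*q^2 - 7*q + 4) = (q - 5)*(q + 4)*(q^2 - 2*q + 1) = (q - 5)*(q - 1)*(q + 4)*(q - 1)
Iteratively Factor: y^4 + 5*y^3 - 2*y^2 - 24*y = (y - 2)*(y^3 + 7*y^2 + 12*y) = (y - 2)*(y + 3)*(y^2 + 4*y) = y*(y - 2)*(y + 3)*(y + 4)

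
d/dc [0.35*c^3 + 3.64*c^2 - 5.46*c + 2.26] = 1.05*c^2 + 7.28*c - 5.46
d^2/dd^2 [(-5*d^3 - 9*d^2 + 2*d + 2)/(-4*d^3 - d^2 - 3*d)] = 4*(62*d^6 - 138*d^5 - 270*d^4 - 12*d^3 - 39*d^2 - 9*d - 9)/(d^3*(64*d^6 + 48*d^5 + 156*d^4 + 73*d^3 + 117*d^2 + 27*d + 27))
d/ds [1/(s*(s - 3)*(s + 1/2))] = 2*(-6*s^2 + 10*s + 3)/(s^2*(4*s^4 - 20*s^3 + 13*s^2 + 30*s + 9))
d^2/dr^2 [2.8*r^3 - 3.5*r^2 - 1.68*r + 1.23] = 16.8*r - 7.0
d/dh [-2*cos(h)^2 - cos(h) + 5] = (4*cos(h) + 1)*sin(h)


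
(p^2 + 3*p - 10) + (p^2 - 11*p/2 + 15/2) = 2*p^2 - 5*p/2 - 5/2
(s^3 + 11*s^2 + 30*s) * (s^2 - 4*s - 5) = s^5 + 7*s^4 - 19*s^3 - 175*s^2 - 150*s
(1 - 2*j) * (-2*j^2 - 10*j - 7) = 4*j^3 + 18*j^2 + 4*j - 7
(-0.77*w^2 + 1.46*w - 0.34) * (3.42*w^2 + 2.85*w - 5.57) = -2.6334*w^4 + 2.7987*w^3 + 7.2871*w^2 - 9.1012*w + 1.8938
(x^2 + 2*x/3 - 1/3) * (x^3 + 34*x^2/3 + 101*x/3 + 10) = x^5 + 12*x^4 + 368*x^3/9 + 86*x^2/3 - 41*x/9 - 10/3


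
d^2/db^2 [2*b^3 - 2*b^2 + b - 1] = 12*b - 4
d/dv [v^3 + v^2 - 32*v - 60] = 3*v^2 + 2*v - 32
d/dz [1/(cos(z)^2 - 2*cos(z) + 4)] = 2*(cos(z) - 1)*sin(z)/(cos(z)^2 - 2*cos(z) + 4)^2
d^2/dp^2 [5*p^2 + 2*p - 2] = 10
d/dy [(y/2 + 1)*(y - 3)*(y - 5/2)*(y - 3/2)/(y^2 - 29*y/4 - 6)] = (32*y^5 - 428*y^4 + 776*y^3 + 913*y^2 + 384*y - 4554)/(2*(16*y^4 - 232*y^3 + 649*y^2 + 1392*y + 576))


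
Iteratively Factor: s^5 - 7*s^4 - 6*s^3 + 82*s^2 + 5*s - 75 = (s + 1)*(s^4 - 8*s^3 + 2*s^2 + 80*s - 75) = (s - 5)*(s + 1)*(s^3 - 3*s^2 - 13*s + 15) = (s - 5)*(s + 1)*(s + 3)*(s^2 - 6*s + 5) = (s - 5)*(s - 1)*(s + 1)*(s + 3)*(s - 5)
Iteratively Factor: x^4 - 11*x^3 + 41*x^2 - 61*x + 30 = (x - 1)*(x^3 - 10*x^2 + 31*x - 30) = (x - 2)*(x - 1)*(x^2 - 8*x + 15) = (x - 3)*(x - 2)*(x - 1)*(x - 5)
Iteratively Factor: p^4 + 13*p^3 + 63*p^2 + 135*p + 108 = (p + 3)*(p^3 + 10*p^2 + 33*p + 36) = (p + 3)*(p + 4)*(p^2 + 6*p + 9) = (p + 3)^2*(p + 4)*(p + 3)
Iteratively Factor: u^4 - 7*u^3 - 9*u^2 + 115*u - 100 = (u - 5)*(u^3 - 2*u^2 - 19*u + 20) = (u - 5)*(u - 1)*(u^2 - u - 20) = (u - 5)^2*(u - 1)*(u + 4)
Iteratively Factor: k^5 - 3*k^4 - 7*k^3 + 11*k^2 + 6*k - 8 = (k + 2)*(k^4 - 5*k^3 + 3*k^2 + 5*k - 4) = (k - 1)*(k + 2)*(k^3 - 4*k^2 - k + 4) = (k - 1)*(k + 1)*(k + 2)*(k^2 - 5*k + 4) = (k - 4)*(k - 1)*(k + 1)*(k + 2)*(k - 1)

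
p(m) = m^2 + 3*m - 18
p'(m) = 2*m + 3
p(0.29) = -17.05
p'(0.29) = 3.58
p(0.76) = -15.14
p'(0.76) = 4.52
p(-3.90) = -14.49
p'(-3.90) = -4.80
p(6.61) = 45.52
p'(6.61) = 16.22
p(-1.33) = -20.22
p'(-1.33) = 0.34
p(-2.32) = -19.58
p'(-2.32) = -1.64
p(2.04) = -7.72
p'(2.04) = 7.08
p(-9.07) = 37.05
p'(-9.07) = -15.14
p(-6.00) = 0.00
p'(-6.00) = -9.00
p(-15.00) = 162.00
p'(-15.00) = -27.00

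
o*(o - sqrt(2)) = o^2 - sqrt(2)*o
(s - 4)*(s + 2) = s^2 - 2*s - 8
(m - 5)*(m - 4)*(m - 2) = m^3 - 11*m^2 + 38*m - 40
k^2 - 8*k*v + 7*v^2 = (k - 7*v)*(k - v)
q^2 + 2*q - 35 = (q - 5)*(q + 7)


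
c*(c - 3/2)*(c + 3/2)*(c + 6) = c^4 + 6*c^3 - 9*c^2/4 - 27*c/2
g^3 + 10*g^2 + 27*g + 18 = (g + 1)*(g + 3)*(g + 6)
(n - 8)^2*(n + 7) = n^3 - 9*n^2 - 48*n + 448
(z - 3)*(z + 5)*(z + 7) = z^3 + 9*z^2 - z - 105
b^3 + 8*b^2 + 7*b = b*(b + 1)*(b + 7)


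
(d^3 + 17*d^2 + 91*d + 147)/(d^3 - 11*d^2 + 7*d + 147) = (d^2 + 14*d + 49)/(d^2 - 14*d + 49)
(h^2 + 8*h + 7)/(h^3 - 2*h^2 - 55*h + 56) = (h + 1)/(h^2 - 9*h + 8)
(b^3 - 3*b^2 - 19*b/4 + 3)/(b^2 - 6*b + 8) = (b^2 + b - 3/4)/(b - 2)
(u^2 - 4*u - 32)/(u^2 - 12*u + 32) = (u + 4)/(u - 4)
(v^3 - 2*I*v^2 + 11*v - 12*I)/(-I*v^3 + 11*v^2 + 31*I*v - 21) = (I*v^2 + 5*v - 4*I)/(v^2 + 8*I*v - 7)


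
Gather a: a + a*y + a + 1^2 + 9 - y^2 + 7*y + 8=a*(y + 2) - y^2 + 7*y + 18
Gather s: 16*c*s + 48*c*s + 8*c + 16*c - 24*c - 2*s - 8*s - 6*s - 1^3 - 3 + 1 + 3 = s*(64*c - 16)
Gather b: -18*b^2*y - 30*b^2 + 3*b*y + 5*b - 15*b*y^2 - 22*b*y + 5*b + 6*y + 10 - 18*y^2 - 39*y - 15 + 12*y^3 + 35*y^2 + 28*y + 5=b^2*(-18*y - 30) + b*(-15*y^2 - 19*y + 10) + 12*y^3 + 17*y^2 - 5*y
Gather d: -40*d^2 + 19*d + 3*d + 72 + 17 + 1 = -40*d^2 + 22*d + 90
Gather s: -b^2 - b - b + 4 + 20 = -b^2 - 2*b + 24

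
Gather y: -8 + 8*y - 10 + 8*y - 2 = 16*y - 20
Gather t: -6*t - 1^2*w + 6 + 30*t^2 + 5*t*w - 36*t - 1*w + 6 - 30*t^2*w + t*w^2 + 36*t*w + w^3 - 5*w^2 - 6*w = t^2*(30 - 30*w) + t*(w^2 + 41*w - 42) + w^3 - 5*w^2 - 8*w + 12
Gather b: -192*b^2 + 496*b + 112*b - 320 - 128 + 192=-192*b^2 + 608*b - 256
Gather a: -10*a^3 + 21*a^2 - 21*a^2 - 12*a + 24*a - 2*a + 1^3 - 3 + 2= -10*a^3 + 10*a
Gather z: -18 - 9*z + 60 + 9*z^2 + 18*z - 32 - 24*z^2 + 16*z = -15*z^2 + 25*z + 10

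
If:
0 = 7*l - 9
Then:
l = 9/7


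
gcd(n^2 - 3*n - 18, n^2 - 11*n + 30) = n - 6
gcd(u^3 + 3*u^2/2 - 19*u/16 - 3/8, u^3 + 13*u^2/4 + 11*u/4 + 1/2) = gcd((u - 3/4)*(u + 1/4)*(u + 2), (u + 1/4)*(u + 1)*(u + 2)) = u^2 + 9*u/4 + 1/2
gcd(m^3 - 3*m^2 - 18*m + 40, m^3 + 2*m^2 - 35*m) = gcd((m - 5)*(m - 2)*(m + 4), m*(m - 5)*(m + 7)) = m - 5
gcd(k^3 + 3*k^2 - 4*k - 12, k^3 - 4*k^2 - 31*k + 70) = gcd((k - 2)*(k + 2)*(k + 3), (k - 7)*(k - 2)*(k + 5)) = k - 2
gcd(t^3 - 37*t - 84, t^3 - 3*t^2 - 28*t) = t^2 - 3*t - 28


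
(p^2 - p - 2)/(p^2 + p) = (p - 2)/p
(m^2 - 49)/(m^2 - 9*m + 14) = (m + 7)/(m - 2)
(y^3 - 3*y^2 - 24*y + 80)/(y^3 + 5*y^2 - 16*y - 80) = (y - 4)/(y + 4)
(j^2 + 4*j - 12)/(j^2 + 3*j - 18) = (j - 2)/(j - 3)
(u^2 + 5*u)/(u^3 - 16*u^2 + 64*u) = (u + 5)/(u^2 - 16*u + 64)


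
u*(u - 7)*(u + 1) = u^3 - 6*u^2 - 7*u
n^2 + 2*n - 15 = (n - 3)*(n + 5)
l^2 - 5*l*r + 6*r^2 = (l - 3*r)*(l - 2*r)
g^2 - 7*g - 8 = (g - 8)*(g + 1)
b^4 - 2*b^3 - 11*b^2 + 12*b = b*(b - 4)*(b - 1)*(b + 3)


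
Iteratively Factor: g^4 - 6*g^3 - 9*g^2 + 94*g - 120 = (g - 2)*(g^3 - 4*g^2 - 17*g + 60) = (g - 5)*(g - 2)*(g^2 + g - 12) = (g - 5)*(g - 2)*(g + 4)*(g - 3)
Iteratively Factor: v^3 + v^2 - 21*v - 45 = (v - 5)*(v^2 + 6*v + 9) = (v - 5)*(v + 3)*(v + 3)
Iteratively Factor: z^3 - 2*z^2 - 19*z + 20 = (z - 1)*(z^2 - z - 20) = (z - 1)*(z + 4)*(z - 5)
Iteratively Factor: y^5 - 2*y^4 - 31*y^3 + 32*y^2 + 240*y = (y + 4)*(y^4 - 6*y^3 - 7*y^2 + 60*y) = (y - 4)*(y + 4)*(y^3 - 2*y^2 - 15*y) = (y - 4)*(y + 3)*(y + 4)*(y^2 - 5*y) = (y - 5)*(y - 4)*(y + 3)*(y + 4)*(y)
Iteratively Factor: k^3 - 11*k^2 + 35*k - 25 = (k - 5)*(k^2 - 6*k + 5) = (k - 5)*(k - 1)*(k - 5)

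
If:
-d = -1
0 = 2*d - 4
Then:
No Solution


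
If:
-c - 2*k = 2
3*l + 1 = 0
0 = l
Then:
No Solution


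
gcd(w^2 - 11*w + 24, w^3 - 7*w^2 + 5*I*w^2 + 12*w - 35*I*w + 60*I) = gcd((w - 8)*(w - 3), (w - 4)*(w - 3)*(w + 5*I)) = w - 3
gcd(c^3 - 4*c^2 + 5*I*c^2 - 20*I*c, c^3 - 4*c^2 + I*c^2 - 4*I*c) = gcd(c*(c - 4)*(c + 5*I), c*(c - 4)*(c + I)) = c^2 - 4*c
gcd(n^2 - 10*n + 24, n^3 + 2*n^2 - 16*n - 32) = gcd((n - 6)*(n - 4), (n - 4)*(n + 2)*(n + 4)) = n - 4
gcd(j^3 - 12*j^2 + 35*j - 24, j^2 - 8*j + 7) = j - 1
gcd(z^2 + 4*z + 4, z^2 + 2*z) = z + 2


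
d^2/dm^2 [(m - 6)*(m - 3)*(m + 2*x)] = 6*m + 4*x - 18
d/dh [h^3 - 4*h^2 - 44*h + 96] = 3*h^2 - 8*h - 44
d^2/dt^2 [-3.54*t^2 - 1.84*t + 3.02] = -7.08000000000000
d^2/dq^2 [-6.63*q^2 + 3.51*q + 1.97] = -13.2600000000000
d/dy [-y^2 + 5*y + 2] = 5 - 2*y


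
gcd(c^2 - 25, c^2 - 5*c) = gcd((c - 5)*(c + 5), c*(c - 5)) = c - 5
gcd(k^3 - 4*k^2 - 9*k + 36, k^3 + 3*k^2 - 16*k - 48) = k^2 - k - 12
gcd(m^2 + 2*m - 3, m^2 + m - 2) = m - 1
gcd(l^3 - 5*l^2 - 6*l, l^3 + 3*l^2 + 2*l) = l^2 + l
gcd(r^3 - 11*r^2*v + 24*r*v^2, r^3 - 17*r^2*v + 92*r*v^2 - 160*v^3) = r - 8*v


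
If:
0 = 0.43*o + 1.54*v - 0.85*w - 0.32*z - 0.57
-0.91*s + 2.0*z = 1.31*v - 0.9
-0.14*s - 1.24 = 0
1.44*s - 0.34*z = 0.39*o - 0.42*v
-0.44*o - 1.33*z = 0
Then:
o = -20.18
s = -8.86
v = 17.03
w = 17.47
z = 6.68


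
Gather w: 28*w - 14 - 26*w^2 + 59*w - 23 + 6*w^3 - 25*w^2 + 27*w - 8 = 6*w^3 - 51*w^2 + 114*w - 45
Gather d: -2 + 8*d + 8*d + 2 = 16*d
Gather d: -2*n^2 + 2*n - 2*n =-2*n^2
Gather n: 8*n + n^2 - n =n^2 + 7*n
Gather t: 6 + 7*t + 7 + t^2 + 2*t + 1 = t^2 + 9*t + 14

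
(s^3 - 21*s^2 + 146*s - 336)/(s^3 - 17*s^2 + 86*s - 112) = (s - 6)/(s - 2)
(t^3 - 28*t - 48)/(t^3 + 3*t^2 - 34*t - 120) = (t + 2)/(t + 5)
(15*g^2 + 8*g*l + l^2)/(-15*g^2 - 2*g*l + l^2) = (-5*g - l)/(5*g - l)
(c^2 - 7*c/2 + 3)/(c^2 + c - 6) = (c - 3/2)/(c + 3)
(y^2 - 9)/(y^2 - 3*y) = (y + 3)/y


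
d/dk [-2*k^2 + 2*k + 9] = 2 - 4*k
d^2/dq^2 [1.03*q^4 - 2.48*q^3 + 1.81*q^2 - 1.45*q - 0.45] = 12.36*q^2 - 14.88*q + 3.62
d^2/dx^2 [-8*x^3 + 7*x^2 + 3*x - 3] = 14 - 48*x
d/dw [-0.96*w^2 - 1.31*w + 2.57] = -1.92*w - 1.31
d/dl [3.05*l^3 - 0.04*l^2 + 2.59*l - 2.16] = 9.15*l^2 - 0.08*l + 2.59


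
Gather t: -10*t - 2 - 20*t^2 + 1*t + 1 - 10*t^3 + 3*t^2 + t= -10*t^3 - 17*t^2 - 8*t - 1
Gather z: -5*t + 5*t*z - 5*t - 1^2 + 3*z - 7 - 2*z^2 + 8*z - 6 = -10*t - 2*z^2 + z*(5*t + 11) - 14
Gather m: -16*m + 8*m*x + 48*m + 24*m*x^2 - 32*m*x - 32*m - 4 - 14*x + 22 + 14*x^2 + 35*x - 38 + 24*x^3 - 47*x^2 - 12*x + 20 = m*(24*x^2 - 24*x) + 24*x^3 - 33*x^2 + 9*x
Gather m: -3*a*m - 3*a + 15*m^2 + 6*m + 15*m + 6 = -3*a + 15*m^2 + m*(21 - 3*a) + 6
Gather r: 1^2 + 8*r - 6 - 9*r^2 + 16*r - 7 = -9*r^2 + 24*r - 12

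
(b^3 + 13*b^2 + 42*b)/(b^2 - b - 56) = b*(b + 6)/(b - 8)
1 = 1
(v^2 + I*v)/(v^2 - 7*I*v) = (v + I)/(v - 7*I)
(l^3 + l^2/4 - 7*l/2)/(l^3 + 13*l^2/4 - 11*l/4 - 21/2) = l/(l + 3)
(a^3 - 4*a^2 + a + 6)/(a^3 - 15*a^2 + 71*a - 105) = (a^2 - a - 2)/(a^2 - 12*a + 35)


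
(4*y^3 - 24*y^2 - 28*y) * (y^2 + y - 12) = 4*y^5 - 20*y^4 - 100*y^3 + 260*y^2 + 336*y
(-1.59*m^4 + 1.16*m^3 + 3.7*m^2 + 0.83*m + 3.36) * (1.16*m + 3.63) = -1.8444*m^5 - 4.4261*m^4 + 8.5028*m^3 + 14.3938*m^2 + 6.9105*m + 12.1968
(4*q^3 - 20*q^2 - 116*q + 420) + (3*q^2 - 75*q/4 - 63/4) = 4*q^3 - 17*q^2 - 539*q/4 + 1617/4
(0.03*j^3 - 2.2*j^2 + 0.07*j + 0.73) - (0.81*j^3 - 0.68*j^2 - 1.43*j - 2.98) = -0.78*j^3 - 1.52*j^2 + 1.5*j + 3.71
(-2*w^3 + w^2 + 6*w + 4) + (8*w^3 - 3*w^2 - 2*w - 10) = 6*w^3 - 2*w^2 + 4*w - 6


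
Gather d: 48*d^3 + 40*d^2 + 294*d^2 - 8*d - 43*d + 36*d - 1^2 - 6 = 48*d^3 + 334*d^2 - 15*d - 7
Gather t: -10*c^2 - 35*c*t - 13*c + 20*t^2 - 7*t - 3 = -10*c^2 - 13*c + 20*t^2 + t*(-35*c - 7) - 3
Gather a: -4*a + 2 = 2 - 4*a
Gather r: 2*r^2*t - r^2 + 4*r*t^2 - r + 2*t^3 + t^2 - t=r^2*(2*t - 1) + r*(4*t^2 - 1) + 2*t^3 + t^2 - t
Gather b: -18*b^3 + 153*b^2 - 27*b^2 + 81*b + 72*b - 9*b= -18*b^3 + 126*b^2 + 144*b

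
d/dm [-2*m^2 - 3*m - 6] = -4*m - 3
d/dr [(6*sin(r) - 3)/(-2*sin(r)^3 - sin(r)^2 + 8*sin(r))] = 6*(2*sin(r) - sin(3*r) + cos(2*r) + 3)*cos(r)/((sin(r) - cos(2*r) - 7)^2*sin(r)^2)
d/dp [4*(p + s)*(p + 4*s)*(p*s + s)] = 4*s*(3*p^2 + 10*p*s + 2*p + 4*s^2 + 5*s)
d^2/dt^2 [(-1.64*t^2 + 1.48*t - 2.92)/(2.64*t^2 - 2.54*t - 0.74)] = (-1.36435199999994*t^3 - 141.330816*t^2 + 134.83008*t - 56.446112)/(18.399744*t^6 - 53.108352*t^5 + 35.62416*t^4 + 13.3858*t^3 - 9.98556*t^2 - 4.172712*t - 0.405224)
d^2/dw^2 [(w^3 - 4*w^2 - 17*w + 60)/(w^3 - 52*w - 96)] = 2*(-4*w^6 + 105*w^5 + 312*w^4 - 868*w^3 - 4176*w^2 + 44928*w + 210240)/(w^9 - 156*w^7 - 288*w^6 + 8112*w^5 + 29952*w^4 - 112960*w^3 - 778752*w^2 - 1437696*w - 884736)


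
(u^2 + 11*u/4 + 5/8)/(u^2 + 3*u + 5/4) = (4*u + 1)/(2*(2*u + 1))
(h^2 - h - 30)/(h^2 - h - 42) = (-h^2 + h + 30)/(-h^2 + h + 42)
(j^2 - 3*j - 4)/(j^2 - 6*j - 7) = (j - 4)/(j - 7)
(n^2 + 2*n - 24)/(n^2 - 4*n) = (n + 6)/n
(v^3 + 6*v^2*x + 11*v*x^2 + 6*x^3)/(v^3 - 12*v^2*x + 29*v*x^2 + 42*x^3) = (v^2 + 5*v*x + 6*x^2)/(v^2 - 13*v*x + 42*x^2)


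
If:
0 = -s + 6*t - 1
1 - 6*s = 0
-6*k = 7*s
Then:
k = -7/36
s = 1/6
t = 7/36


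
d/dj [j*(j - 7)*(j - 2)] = 3*j^2 - 18*j + 14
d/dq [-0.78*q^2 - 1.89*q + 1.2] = -1.56*q - 1.89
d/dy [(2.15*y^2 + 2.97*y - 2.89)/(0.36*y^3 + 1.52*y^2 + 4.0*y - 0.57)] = (-0.774*y^4 - 2.1384*y^3 + 7.2068*y^2 + 6.3346*y + 9.8671)/(0.1296*y^6 + 1.0944*y^5 + 5.1904*y^4 + 11.7496*y^3 + 14.2672*y^2 - 4.56*y + 0.3249)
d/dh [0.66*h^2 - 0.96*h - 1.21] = 1.32*h - 0.96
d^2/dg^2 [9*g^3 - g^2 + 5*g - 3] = 54*g - 2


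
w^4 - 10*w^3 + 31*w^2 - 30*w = w*(w - 5)*(w - 3)*(w - 2)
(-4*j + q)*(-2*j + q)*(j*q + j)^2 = 8*j^4*q^2 + 16*j^4*q + 8*j^4 - 6*j^3*q^3 - 12*j^3*q^2 - 6*j^3*q + j^2*q^4 + 2*j^2*q^3 + j^2*q^2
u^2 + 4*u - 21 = (u - 3)*(u + 7)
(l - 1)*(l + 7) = l^2 + 6*l - 7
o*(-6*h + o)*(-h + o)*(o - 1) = 6*h^2*o^2 - 6*h^2*o - 7*h*o^3 + 7*h*o^2 + o^4 - o^3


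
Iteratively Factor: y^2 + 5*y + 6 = (y + 3)*(y + 2)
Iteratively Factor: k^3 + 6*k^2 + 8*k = (k)*(k^2 + 6*k + 8) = k*(k + 2)*(k + 4)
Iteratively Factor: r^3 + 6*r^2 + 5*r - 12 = (r + 3)*(r^2 + 3*r - 4) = (r + 3)*(r + 4)*(r - 1)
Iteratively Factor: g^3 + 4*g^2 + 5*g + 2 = (g + 1)*(g^2 + 3*g + 2) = (g + 1)*(g + 2)*(g + 1)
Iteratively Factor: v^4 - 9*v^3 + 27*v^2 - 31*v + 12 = (v - 3)*(v^3 - 6*v^2 + 9*v - 4) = (v - 4)*(v - 3)*(v^2 - 2*v + 1) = (v - 4)*(v - 3)*(v - 1)*(v - 1)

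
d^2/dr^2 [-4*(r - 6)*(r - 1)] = -8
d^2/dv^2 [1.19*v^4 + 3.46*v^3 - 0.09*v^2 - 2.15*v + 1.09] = 14.28*v^2 + 20.76*v - 0.18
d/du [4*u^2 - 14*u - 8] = 8*u - 14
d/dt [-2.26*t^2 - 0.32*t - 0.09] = -4.52*t - 0.32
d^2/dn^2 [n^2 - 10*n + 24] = 2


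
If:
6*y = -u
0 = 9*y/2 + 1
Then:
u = 4/3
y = -2/9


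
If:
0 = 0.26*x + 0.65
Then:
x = -2.50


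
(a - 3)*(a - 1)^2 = a^3 - 5*a^2 + 7*a - 3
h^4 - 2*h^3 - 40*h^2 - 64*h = h*(h - 8)*(h + 2)*(h + 4)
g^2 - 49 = (g - 7)*(g + 7)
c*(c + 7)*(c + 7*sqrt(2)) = c^3 + 7*c^2 + 7*sqrt(2)*c^2 + 49*sqrt(2)*c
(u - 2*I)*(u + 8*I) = u^2 + 6*I*u + 16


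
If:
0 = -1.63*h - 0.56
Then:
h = -0.34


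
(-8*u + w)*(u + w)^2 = -8*u^3 - 15*u^2*w - 6*u*w^2 + w^3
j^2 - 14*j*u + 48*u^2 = (j - 8*u)*(j - 6*u)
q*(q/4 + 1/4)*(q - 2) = q^3/4 - q^2/4 - q/2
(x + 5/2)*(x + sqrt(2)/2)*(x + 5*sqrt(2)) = x^3 + 5*x^2/2 + 11*sqrt(2)*x^2/2 + 5*x + 55*sqrt(2)*x/4 + 25/2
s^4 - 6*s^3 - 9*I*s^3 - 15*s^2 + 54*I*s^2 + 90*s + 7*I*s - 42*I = (s - 6)*(s - 7*I)*(s - I)^2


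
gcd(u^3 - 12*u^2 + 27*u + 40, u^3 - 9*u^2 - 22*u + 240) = u - 8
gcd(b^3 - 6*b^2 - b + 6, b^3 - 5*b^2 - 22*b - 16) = b + 1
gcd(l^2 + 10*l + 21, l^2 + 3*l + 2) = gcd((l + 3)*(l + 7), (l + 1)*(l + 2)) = 1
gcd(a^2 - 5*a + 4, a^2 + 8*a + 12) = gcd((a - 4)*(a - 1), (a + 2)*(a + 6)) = 1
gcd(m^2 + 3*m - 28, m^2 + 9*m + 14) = m + 7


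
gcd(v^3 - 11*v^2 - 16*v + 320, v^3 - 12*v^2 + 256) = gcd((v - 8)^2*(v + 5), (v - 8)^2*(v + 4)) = v^2 - 16*v + 64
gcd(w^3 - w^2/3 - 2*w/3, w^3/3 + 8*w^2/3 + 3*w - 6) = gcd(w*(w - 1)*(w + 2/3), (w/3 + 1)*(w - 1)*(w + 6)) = w - 1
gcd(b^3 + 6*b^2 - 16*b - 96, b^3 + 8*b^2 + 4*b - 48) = b^2 + 10*b + 24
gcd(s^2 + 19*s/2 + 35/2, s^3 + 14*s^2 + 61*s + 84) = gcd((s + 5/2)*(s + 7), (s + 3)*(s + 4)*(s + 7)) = s + 7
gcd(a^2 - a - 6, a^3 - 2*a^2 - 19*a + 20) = 1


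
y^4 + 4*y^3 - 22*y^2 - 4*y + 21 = (y - 3)*(y - 1)*(y + 1)*(y + 7)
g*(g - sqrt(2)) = g^2 - sqrt(2)*g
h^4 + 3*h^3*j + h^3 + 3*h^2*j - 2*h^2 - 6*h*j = h*(h - 1)*(h + 2)*(h + 3*j)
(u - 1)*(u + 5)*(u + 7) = u^3 + 11*u^2 + 23*u - 35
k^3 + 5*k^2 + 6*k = k*(k + 2)*(k + 3)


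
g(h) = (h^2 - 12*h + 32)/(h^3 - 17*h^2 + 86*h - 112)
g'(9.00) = -0.16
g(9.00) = 0.36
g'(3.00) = -0.44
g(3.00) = 0.25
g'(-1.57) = -0.04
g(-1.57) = -0.18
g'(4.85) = -0.18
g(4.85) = -0.14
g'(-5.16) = -0.01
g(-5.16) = -0.11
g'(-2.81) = -0.02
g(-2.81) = -0.14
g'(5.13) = -0.21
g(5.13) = -0.19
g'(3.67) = -0.20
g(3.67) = 0.06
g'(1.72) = -5.12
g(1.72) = -1.54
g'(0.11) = -0.12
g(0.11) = -0.30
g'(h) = (2*h - 12)/(h^3 - 17*h^2 + 86*h - 112) + (-3*h^2 + 34*h - 86)*(h^2 - 12*h + 32)/(h^3 - 17*h^2 + 86*h - 112)^2 = (-h^2 + 8*h - 22)/(h^4 - 18*h^3 + 109*h^2 - 252*h + 196)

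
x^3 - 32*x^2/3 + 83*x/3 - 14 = (x - 7)*(x - 3)*(x - 2/3)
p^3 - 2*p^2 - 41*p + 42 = (p - 7)*(p - 1)*(p + 6)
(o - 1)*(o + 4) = o^2 + 3*o - 4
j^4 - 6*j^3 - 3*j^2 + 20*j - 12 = (j - 6)*(j - 1)^2*(j + 2)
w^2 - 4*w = w*(w - 4)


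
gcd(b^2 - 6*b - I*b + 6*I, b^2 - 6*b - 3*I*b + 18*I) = b - 6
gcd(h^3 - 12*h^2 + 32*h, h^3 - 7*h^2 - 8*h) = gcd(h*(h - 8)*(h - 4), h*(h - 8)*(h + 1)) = h^2 - 8*h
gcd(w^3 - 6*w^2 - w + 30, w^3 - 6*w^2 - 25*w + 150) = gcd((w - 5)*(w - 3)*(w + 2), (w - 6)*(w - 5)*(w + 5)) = w - 5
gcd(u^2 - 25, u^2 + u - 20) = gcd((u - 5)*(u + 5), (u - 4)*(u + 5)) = u + 5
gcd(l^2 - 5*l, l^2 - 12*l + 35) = l - 5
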